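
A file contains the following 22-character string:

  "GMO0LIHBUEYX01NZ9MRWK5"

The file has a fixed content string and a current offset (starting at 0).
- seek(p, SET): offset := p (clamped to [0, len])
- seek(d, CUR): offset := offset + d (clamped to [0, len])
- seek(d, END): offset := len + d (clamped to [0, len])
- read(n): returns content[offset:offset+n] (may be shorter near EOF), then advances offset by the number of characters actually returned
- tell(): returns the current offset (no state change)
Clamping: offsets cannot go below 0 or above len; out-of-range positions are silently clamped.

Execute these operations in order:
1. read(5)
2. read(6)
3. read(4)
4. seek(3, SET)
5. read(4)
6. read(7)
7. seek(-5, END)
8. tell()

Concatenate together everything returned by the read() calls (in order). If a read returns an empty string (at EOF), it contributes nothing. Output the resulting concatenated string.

Answer: GMO0LIHBUEYX01N0LIHBUEYX01

Derivation:
After 1 (read(5)): returned 'GMO0L', offset=5
After 2 (read(6)): returned 'IHBUEY', offset=11
After 3 (read(4)): returned 'X01N', offset=15
After 4 (seek(3, SET)): offset=3
After 5 (read(4)): returned '0LIH', offset=7
After 6 (read(7)): returned 'BUEYX01', offset=14
After 7 (seek(-5, END)): offset=17
After 8 (tell()): offset=17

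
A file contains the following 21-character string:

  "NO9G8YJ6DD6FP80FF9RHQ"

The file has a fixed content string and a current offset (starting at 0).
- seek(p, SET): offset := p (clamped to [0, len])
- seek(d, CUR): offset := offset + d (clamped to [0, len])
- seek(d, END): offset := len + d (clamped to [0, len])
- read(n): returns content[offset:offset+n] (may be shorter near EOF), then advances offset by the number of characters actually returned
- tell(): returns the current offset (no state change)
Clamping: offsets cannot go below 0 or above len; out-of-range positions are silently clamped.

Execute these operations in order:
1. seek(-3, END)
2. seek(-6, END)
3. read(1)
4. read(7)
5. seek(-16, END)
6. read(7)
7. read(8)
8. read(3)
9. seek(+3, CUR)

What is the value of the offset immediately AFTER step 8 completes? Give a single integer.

Answer: 21

Derivation:
After 1 (seek(-3, END)): offset=18
After 2 (seek(-6, END)): offset=15
After 3 (read(1)): returned 'F', offset=16
After 4 (read(7)): returned 'F9RHQ', offset=21
After 5 (seek(-16, END)): offset=5
After 6 (read(7)): returned 'YJ6DD6F', offset=12
After 7 (read(8)): returned 'P80FF9RH', offset=20
After 8 (read(3)): returned 'Q', offset=21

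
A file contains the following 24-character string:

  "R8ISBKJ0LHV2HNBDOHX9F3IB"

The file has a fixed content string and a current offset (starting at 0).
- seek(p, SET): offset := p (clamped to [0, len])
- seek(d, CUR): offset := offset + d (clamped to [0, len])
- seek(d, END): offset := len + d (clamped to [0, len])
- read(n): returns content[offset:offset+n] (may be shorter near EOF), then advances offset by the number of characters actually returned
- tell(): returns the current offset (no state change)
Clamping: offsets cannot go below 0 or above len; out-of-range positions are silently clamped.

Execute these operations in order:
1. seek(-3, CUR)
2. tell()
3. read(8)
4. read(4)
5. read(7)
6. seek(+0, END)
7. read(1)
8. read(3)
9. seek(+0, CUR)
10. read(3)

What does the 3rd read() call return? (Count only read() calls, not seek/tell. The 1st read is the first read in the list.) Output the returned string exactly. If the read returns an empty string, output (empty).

After 1 (seek(-3, CUR)): offset=0
After 2 (tell()): offset=0
After 3 (read(8)): returned 'R8ISBKJ0', offset=8
After 4 (read(4)): returned 'LHV2', offset=12
After 5 (read(7)): returned 'HNBDOHX', offset=19
After 6 (seek(+0, END)): offset=24
After 7 (read(1)): returned '', offset=24
After 8 (read(3)): returned '', offset=24
After 9 (seek(+0, CUR)): offset=24
After 10 (read(3)): returned '', offset=24

Answer: HNBDOHX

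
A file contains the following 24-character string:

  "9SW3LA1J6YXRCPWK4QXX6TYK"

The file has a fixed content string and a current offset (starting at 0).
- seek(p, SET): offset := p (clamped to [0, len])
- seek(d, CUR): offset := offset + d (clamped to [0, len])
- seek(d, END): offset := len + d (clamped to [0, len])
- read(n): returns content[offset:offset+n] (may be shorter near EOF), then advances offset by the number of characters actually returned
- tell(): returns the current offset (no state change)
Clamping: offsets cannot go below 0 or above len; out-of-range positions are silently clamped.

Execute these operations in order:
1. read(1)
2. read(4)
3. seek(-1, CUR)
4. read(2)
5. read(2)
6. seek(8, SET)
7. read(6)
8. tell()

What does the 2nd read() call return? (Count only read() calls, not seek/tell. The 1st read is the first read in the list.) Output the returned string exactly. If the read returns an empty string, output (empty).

After 1 (read(1)): returned '9', offset=1
After 2 (read(4)): returned 'SW3L', offset=5
After 3 (seek(-1, CUR)): offset=4
After 4 (read(2)): returned 'LA', offset=6
After 5 (read(2)): returned '1J', offset=8
After 6 (seek(8, SET)): offset=8
After 7 (read(6)): returned '6YXRCP', offset=14
After 8 (tell()): offset=14

Answer: SW3L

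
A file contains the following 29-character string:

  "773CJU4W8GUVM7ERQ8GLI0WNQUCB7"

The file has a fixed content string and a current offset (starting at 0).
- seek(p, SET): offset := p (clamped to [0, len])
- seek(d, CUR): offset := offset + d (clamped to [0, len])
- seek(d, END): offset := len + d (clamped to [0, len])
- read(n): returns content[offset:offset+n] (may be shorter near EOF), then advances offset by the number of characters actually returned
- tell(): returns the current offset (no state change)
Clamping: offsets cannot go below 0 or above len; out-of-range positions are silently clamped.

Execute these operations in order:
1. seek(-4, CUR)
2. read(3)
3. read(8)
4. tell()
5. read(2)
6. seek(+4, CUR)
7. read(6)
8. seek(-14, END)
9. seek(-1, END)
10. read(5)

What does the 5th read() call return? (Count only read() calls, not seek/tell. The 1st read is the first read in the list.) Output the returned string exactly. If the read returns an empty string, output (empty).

Answer: 7

Derivation:
After 1 (seek(-4, CUR)): offset=0
After 2 (read(3)): returned '773', offset=3
After 3 (read(8)): returned 'CJU4W8GU', offset=11
After 4 (tell()): offset=11
After 5 (read(2)): returned 'VM', offset=13
After 6 (seek(+4, CUR)): offset=17
After 7 (read(6)): returned '8GLI0W', offset=23
After 8 (seek(-14, END)): offset=15
After 9 (seek(-1, END)): offset=28
After 10 (read(5)): returned '7', offset=29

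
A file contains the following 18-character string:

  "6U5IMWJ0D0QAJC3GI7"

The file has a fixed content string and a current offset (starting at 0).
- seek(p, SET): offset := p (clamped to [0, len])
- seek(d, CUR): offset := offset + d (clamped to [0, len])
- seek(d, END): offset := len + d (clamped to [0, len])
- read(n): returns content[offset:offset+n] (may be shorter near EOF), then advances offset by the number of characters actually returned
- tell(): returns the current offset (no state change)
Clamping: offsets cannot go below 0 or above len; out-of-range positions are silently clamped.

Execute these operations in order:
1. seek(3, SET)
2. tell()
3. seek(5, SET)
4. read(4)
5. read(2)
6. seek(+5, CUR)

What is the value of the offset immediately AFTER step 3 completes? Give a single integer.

After 1 (seek(3, SET)): offset=3
After 2 (tell()): offset=3
After 3 (seek(5, SET)): offset=5

Answer: 5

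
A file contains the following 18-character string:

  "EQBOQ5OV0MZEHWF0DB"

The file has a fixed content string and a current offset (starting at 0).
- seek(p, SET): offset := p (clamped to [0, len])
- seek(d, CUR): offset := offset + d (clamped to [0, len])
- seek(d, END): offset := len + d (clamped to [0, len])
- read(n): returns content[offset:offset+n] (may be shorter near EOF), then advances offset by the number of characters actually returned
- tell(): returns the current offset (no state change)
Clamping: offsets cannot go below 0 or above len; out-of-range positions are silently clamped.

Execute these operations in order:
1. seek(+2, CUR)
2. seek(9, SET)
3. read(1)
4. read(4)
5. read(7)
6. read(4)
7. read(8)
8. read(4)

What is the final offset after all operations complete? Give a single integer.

Answer: 18

Derivation:
After 1 (seek(+2, CUR)): offset=2
After 2 (seek(9, SET)): offset=9
After 3 (read(1)): returned 'M', offset=10
After 4 (read(4)): returned 'ZEHW', offset=14
After 5 (read(7)): returned 'F0DB', offset=18
After 6 (read(4)): returned '', offset=18
After 7 (read(8)): returned '', offset=18
After 8 (read(4)): returned '', offset=18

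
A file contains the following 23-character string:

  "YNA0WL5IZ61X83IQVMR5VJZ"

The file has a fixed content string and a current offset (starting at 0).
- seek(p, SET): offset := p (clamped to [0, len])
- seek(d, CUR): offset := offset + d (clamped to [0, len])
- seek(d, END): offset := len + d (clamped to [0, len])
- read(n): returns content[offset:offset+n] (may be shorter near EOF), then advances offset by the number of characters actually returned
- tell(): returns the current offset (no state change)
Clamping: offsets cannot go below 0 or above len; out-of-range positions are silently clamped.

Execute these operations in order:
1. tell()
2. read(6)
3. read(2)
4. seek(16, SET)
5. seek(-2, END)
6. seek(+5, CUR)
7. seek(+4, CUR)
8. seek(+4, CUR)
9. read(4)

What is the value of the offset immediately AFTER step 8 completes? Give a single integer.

Answer: 23

Derivation:
After 1 (tell()): offset=0
After 2 (read(6)): returned 'YNA0WL', offset=6
After 3 (read(2)): returned '5I', offset=8
After 4 (seek(16, SET)): offset=16
After 5 (seek(-2, END)): offset=21
After 6 (seek(+5, CUR)): offset=23
After 7 (seek(+4, CUR)): offset=23
After 8 (seek(+4, CUR)): offset=23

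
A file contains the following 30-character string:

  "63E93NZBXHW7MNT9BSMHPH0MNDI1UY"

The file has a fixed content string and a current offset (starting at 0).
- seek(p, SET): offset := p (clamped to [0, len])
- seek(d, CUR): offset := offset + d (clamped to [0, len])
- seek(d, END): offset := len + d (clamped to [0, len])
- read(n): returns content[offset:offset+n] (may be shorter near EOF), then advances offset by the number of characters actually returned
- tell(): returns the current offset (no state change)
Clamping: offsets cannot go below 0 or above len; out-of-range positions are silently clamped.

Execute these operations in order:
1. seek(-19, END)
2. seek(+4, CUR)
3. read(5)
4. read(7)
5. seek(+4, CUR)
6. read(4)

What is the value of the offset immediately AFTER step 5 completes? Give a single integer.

After 1 (seek(-19, END)): offset=11
After 2 (seek(+4, CUR)): offset=15
After 3 (read(5)): returned '9BSMH', offset=20
After 4 (read(7)): returned 'PH0MNDI', offset=27
After 5 (seek(+4, CUR)): offset=30

Answer: 30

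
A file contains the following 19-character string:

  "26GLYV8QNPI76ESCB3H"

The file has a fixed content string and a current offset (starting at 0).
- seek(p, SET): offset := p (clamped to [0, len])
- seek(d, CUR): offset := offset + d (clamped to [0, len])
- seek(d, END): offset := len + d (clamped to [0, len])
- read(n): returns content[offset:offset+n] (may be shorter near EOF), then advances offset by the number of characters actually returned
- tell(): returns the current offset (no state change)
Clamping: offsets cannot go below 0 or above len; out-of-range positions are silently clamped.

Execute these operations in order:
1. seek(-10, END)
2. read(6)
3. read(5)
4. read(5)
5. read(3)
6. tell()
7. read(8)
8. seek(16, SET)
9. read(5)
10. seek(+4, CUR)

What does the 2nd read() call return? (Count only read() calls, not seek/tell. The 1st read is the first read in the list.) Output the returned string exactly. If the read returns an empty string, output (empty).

After 1 (seek(-10, END)): offset=9
After 2 (read(6)): returned 'PI76ES', offset=15
After 3 (read(5)): returned 'CB3H', offset=19
After 4 (read(5)): returned '', offset=19
After 5 (read(3)): returned '', offset=19
After 6 (tell()): offset=19
After 7 (read(8)): returned '', offset=19
After 8 (seek(16, SET)): offset=16
After 9 (read(5)): returned 'B3H', offset=19
After 10 (seek(+4, CUR)): offset=19

Answer: CB3H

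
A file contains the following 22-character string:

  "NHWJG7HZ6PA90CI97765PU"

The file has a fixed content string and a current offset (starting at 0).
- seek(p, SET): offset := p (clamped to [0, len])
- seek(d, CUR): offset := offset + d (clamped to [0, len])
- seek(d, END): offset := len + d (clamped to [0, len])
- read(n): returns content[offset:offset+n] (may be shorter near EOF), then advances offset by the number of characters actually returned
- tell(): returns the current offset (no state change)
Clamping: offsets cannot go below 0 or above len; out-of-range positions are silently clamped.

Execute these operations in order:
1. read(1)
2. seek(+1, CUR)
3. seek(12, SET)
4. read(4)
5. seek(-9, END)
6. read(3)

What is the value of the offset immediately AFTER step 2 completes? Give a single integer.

Answer: 2

Derivation:
After 1 (read(1)): returned 'N', offset=1
After 2 (seek(+1, CUR)): offset=2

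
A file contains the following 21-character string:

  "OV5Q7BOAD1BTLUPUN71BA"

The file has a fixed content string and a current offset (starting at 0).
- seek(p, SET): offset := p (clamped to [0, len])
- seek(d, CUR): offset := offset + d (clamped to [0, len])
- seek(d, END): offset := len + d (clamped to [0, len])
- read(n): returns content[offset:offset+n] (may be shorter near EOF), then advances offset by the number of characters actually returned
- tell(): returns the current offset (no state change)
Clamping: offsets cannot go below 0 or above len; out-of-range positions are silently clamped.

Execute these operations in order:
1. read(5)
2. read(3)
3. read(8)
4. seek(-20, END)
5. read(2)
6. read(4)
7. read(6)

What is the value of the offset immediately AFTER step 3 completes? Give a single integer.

Answer: 16

Derivation:
After 1 (read(5)): returned 'OV5Q7', offset=5
After 2 (read(3)): returned 'BOA', offset=8
After 3 (read(8)): returned 'D1BTLUPU', offset=16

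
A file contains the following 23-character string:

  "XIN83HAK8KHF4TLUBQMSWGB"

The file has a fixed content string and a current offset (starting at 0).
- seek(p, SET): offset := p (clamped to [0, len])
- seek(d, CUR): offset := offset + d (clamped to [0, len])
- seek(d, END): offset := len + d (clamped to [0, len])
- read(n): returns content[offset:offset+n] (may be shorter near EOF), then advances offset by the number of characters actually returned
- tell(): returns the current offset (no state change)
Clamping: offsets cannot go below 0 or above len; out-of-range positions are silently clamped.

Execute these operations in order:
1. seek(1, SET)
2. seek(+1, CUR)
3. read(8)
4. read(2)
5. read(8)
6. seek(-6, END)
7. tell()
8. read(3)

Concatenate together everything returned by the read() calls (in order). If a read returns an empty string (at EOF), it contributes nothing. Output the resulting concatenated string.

After 1 (seek(1, SET)): offset=1
After 2 (seek(+1, CUR)): offset=2
After 3 (read(8)): returned 'N83HAK8K', offset=10
After 4 (read(2)): returned 'HF', offset=12
After 5 (read(8)): returned '4TLUBQMS', offset=20
After 6 (seek(-6, END)): offset=17
After 7 (tell()): offset=17
After 8 (read(3)): returned 'QMS', offset=20

Answer: N83HAK8KHF4TLUBQMSQMS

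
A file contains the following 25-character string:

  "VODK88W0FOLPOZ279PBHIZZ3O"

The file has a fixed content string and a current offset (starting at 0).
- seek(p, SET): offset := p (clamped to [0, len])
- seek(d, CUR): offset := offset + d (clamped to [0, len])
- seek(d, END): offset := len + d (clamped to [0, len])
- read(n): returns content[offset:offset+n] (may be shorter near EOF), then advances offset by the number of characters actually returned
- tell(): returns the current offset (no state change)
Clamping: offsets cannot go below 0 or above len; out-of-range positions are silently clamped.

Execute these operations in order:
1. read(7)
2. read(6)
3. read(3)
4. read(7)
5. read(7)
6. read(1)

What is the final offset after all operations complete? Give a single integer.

Answer: 25

Derivation:
After 1 (read(7)): returned 'VODK88W', offset=7
After 2 (read(6)): returned '0FOLPO', offset=13
After 3 (read(3)): returned 'Z27', offset=16
After 4 (read(7)): returned '9PBHIZZ', offset=23
After 5 (read(7)): returned '3O', offset=25
After 6 (read(1)): returned '', offset=25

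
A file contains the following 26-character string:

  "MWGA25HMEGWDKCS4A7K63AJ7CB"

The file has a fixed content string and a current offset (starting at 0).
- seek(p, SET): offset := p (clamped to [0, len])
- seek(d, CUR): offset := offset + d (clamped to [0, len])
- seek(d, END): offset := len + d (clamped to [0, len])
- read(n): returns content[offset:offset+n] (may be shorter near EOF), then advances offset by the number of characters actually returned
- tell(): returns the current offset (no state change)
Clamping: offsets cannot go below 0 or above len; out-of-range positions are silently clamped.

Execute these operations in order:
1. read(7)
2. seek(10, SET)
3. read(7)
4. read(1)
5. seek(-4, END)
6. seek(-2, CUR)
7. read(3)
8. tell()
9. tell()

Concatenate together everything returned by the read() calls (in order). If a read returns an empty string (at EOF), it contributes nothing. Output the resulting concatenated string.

Answer: MWGA25HWDKCS4A73AJ

Derivation:
After 1 (read(7)): returned 'MWGA25H', offset=7
After 2 (seek(10, SET)): offset=10
After 3 (read(7)): returned 'WDKCS4A', offset=17
After 4 (read(1)): returned '7', offset=18
After 5 (seek(-4, END)): offset=22
After 6 (seek(-2, CUR)): offset=20
After 7 (read(3)): returned '3AJ', offset=23
After 8 (tell()): offset=23
After 9 (tell()): offset=23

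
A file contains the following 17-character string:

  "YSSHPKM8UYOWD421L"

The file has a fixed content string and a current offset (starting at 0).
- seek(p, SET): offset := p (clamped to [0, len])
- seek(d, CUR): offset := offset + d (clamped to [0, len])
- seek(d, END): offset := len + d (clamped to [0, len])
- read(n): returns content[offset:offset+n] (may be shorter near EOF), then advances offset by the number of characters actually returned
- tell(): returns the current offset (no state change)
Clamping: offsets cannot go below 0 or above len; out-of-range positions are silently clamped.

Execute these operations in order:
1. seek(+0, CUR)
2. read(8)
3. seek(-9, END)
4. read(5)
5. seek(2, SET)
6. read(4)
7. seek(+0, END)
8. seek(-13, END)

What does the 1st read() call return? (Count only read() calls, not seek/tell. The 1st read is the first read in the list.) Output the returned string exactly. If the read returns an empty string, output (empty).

Answer: YSSHPKM8

Derivation:
After 1 (seek(+0, CUR)): offset=0
After 2 (read(8)): returned 'YSSHPKM8', offset=8
After 3 (seek(-9, END)): offset=8
After 4 (read(5)): returned 'UYOWD', offset=13
After 5 (seek(2, SET)): offset=2
After 6 (read(4)): returned 'SHPK', offset=6
After 7 (seek(+0, END)): offset=17
After 8 (seek(-13, END)): offset=4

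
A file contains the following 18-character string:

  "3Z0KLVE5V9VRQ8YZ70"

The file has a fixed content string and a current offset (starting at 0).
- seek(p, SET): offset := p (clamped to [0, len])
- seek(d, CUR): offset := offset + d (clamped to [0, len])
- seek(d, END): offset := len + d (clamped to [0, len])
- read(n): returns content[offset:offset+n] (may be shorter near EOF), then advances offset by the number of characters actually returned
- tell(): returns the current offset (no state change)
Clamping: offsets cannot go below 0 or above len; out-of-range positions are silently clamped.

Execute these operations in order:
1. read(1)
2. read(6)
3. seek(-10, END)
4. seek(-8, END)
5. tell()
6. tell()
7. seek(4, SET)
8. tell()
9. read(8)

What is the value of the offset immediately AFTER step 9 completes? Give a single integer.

After 1 (read(1)): returned '3', offset=1
After 2 (read(6)): returned 'Z0KLVE', offset=7
After 3 (seek(-10, END)): offset=8
After 4 (seek(-8, END)): offset=10
After 5 (tell()): offset=10
After 6 (tell()): offset=10
After 7 (seek(4, SET)): offset=4
After 8 (tell()): offset=4
After 9 (read(8)): returned 'LVE5V9VR', offset=12

Answer: 12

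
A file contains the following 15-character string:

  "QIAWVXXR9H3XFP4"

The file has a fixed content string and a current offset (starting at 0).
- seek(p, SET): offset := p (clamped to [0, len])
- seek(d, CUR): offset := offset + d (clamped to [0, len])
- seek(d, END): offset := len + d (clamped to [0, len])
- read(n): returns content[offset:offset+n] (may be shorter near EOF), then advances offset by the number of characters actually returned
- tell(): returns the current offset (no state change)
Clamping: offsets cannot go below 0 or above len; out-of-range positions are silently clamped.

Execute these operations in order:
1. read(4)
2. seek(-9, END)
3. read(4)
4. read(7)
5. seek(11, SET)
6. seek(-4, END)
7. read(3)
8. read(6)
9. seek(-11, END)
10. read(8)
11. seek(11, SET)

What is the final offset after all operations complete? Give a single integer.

Answer: 11

Derivation:
After 1 (read(4)): returned 'QIAW', offset=4
After 2 (seek(-9, END)): offset=6
After 3 (read(4)): returned 'XR9H', offset=10
After 4 (read(7)): returned '3XFP4', offset=15
After 5 (seek(11, SET)): offset=11
After 6 (seek(-4, END)): offset=11
After 7 (read(3)): returned 'XFP', offset=14
After 8 (read(6)): returned '4', offset=15
After 9 (seek(-11, END)): offset=4
After 10 (read(8)): returned 'VXXR9H3X', offset=12
After 11 (seek(11, SET)): offset=11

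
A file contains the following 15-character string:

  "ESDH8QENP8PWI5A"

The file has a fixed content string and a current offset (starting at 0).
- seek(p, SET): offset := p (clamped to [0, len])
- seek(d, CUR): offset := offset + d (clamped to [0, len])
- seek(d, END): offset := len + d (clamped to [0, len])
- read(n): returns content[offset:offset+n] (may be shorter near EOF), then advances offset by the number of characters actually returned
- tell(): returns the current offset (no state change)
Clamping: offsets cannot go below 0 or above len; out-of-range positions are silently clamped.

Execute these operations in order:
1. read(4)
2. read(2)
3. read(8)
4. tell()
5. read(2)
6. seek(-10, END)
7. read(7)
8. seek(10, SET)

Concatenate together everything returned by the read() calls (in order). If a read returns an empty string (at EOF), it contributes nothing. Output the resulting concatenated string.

Answer: ESDH8QENP8PWI5AQENP8PW

Derivation:
After 1 (read(4)): returned 'ESDH', offset=4
After 2 (read(2)): returned '8Q', offset=6
After 3 (read(8)): returned 'ENP8PWI5', offset=14
After 4 (tell()): offset=14
After 5 (read(2)): returned 'A', offset=15
After 6 (seek(-10, END)): offset=5
After 7 (read(7)): returned 'QENP8PW', offset=12
After 8 (seek(10, SET)): offset=10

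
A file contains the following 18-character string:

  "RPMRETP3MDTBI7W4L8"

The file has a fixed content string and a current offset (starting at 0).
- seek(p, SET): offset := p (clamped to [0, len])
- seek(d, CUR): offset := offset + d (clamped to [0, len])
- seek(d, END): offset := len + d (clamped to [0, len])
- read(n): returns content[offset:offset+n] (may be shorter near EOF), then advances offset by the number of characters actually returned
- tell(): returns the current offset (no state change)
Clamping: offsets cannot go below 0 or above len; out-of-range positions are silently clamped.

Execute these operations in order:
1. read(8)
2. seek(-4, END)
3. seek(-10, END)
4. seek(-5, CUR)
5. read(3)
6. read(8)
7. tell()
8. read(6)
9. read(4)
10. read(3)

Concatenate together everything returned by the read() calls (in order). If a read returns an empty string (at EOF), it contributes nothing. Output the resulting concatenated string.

After 1 (read(8)): returned 'RPMRETP3', offset=8
After 2 (seek(-4, END)): offset=14
After 3 (seek(-10, END)): offset=8
After 4 (seek(-5, CUR)): offset=3
After 5 (read(3)): returned 'RET', offset=6
After 6 (read(8)): returned 'P3MDTBI7', offset=14
After 7 (tell()): offset=14
After 8 (read(6)): returned 'W4L8', offset=18
After 9 (read(4)): returned '', offset=18
After 10 (read(3)): returned '', offset=18

Answer: RPMRETP3RETP3MDTBI7W4L8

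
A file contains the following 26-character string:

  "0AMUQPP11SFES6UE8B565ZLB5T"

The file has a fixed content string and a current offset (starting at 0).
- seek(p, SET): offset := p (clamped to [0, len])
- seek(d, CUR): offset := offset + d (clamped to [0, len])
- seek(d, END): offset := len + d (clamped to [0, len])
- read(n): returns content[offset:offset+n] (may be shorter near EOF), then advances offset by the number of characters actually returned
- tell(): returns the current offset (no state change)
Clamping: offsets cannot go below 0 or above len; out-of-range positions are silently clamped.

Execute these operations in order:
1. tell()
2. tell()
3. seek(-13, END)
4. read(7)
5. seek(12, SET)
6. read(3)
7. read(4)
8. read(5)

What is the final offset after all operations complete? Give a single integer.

After 1 (tell()): offset=0
After 2 (tell()): offset=0
After 3 (seek(-13, END)): offset=13
After 4 (read(7)): returned '6UE8B56', offset=20
After 5 (seek(12, SET)): offset=12
After 6 (read(3)): returned 'S6U', offset=15
After 7 (read(4)): returned 'E8B5', offset=19
After 8 (read(5)): returned '65ZLB', offset=24

Answer: 24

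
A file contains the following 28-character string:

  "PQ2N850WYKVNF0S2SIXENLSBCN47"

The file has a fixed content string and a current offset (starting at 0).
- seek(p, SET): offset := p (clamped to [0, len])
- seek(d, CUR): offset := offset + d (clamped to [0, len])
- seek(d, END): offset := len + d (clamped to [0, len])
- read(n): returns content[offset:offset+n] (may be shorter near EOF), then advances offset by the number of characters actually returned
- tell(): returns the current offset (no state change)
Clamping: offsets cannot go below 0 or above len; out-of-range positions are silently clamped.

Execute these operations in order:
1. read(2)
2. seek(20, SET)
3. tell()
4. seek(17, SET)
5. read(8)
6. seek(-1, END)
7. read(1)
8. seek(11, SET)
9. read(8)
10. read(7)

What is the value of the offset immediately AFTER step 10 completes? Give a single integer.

After 1 (read(2)): returned 'PQ', offset=2
After 2 (seek(20, SET)): offset=20
After 3 (tell()): offset=20
After 4 (seek(17, SET)): offset=17
After 5 (read(8)): returned 'IXENLSBC', offset=25
After 6 (seek(-1, END)): offset=27
After 7 (read(1)): returned '7', offset=28
After 8 (seek(11, SET)): offset=11
After 9 (read(8)): returned 'NF0S2SIX', offset=19
After 10 (read(7)): returned 'ENLSBCN', offset=26

Answer: 26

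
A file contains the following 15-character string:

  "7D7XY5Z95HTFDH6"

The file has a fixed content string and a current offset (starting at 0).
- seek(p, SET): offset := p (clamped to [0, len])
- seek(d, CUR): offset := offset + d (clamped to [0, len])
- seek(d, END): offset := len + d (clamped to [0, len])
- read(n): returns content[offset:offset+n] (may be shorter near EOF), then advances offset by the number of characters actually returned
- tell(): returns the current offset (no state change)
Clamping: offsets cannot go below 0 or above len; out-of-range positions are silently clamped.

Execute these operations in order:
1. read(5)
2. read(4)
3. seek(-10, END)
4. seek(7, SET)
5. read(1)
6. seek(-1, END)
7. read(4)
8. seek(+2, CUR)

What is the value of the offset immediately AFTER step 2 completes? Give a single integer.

Answer: 9

Derivation:
After 1 (read(5)): returned '7D7XY', offset=5
After 2 (read(4)): returned '5Z95', offset=9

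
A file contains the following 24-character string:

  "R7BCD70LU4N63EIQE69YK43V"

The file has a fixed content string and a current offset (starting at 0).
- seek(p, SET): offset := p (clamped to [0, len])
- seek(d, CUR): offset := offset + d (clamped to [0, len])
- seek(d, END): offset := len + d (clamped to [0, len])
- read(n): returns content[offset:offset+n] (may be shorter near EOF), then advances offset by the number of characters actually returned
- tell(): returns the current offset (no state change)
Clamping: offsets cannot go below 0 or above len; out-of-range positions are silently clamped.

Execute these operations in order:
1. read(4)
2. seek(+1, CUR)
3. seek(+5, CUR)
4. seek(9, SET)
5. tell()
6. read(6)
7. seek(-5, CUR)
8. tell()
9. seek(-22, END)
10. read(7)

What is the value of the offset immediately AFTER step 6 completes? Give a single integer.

After 1 (read(4)): returned 'R7BC', offset=4
After 2 (seek(+1, CUR)): offset=5
After 3 (seek(+5, CUR)): offset=10
After 4 (seek(9, SET)): offset=9
After 5 (tell()): offset=9
After 6 (read(6)): returned '4N63EI', offset=15

Answer: 15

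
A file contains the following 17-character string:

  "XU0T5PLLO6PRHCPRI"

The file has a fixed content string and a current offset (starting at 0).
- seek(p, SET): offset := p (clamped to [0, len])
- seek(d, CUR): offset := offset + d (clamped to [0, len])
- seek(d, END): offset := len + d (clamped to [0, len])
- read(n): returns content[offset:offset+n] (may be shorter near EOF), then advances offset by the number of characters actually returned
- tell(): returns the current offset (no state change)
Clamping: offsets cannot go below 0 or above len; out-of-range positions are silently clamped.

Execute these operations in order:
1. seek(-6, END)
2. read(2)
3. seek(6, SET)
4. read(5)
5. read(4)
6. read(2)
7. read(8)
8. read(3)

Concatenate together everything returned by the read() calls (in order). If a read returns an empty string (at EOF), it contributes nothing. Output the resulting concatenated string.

After 1 (seek(-6, END)): offset=11
After 2 (read(2)): returned 'RH', offset=13
After 3 (seek(6, SET)): offset=6
After 4 (read(5)): returned 'LLO6P', offset=11
After 5 (read(4)): returned 'RHCP', offset=15
After 6 (read(2)): returned 'RI', offset=17
After 7 (read(8)): returned '', offset=17
After 8 (read(3)): returned '', offset=17

Answer: RHLLO6PRHCPRI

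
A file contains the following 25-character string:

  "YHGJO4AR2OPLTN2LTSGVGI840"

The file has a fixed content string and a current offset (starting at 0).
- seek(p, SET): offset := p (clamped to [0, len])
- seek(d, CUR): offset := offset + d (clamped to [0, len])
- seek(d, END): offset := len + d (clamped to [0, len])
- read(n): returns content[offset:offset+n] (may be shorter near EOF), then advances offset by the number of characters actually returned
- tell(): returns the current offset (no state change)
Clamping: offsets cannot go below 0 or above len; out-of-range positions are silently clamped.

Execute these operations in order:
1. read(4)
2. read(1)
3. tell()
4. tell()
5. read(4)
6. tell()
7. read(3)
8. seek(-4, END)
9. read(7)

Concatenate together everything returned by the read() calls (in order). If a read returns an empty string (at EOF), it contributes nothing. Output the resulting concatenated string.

After 1 (read(4)): returned 'YHGJ', offset=4
After 2 (read(1)): returned 'O', offset=5
After 3 (tell()): offset=5
After 4 (tell()): offset=5
After 5 (read(4)): returned '4AR2', offset=9
After 6 (tell()): offset=9
After 7 (read(3)): returned 'OPL', offset=12
After 8 (seek(-4, END)): offset=21
After 9 (read(7)): returned 'I840', offset=25

Answer: YHGJO4AR2OPLI840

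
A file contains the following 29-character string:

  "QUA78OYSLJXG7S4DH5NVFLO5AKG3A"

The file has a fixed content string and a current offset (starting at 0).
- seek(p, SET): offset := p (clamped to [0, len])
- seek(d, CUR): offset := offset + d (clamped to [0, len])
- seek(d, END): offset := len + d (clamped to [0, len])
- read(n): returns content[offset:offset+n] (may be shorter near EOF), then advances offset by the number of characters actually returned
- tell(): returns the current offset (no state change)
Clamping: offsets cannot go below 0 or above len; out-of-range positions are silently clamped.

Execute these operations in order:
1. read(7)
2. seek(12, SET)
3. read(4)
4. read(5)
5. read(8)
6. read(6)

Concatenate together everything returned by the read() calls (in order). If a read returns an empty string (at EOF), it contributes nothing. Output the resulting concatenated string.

Answer: QUA78OY7S4DH5NVFLO5AKG3A

Derivation:
After 1 (read(7)): returned 'QUA78OY', offset=7
After 2 (seek(12, SET)): offset=12
After 3 (read(4)): returned '7S4D', offset=16
After 4 (read(5)): returned 'H5NVF', offset=21
After 5 (read(8)): returned 'LO5AKG3A', offset=29
After 6 (read(6)): returned '', offset=29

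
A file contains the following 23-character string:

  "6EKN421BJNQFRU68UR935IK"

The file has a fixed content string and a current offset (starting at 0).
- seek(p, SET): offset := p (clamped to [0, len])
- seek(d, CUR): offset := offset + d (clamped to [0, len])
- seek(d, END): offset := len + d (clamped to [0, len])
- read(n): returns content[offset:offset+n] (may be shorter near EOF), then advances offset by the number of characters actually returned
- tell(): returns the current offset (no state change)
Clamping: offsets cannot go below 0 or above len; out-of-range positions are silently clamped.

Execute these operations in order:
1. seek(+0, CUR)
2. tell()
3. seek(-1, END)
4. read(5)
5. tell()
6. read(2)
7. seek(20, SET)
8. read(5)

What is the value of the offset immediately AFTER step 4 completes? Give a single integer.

Answer: 23

Derivation:
After 1 (seek(+0, CUR)): offset=0
After 2 (tell()): offset=0
After 3 (seek(-1, END)): offset=22
After 4 (read(5)): returned 'K', offset=23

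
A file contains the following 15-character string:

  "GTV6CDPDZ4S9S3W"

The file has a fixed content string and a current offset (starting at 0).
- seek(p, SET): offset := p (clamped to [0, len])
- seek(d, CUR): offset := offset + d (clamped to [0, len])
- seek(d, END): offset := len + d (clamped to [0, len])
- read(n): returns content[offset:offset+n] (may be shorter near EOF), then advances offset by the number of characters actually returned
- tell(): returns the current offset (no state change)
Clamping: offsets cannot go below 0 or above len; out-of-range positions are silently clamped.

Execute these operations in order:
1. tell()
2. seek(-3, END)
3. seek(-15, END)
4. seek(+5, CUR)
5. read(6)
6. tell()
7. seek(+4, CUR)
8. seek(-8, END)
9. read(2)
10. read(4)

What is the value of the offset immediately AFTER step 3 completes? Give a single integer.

Answer: 0

Derivation:
After 1 (tell()): offset=0
After 2 (seek(-3, END)): offset=12
After 3 (seek(-15, END)): offset=0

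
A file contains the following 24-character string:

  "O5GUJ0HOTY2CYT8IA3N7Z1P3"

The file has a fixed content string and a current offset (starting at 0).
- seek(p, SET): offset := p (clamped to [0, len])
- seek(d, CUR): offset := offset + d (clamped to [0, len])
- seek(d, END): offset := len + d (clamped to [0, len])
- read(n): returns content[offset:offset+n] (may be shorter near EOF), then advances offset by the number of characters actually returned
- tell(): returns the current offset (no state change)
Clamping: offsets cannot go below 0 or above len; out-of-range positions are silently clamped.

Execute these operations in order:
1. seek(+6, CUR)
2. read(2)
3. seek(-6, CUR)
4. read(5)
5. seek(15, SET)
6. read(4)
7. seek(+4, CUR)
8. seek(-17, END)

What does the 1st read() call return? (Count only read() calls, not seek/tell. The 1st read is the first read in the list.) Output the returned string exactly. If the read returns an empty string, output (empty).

After 1 (seek(+6, CUR)): offset=6
After 2 (read(2)): returned 'HO', offset=8
After 3 (seek(-6, CUR)): offset=2
After 4 (read(5)): returned 'GUJ0H', offset=7
After 5 (seek(15, SET)): offset=15
After 6 (read(4)): returned 'IA3N', offset=19
After 7 (seek(+4, CUR)): offset=23
After 8 (seek(-17, END)): offset=7

Answer: HO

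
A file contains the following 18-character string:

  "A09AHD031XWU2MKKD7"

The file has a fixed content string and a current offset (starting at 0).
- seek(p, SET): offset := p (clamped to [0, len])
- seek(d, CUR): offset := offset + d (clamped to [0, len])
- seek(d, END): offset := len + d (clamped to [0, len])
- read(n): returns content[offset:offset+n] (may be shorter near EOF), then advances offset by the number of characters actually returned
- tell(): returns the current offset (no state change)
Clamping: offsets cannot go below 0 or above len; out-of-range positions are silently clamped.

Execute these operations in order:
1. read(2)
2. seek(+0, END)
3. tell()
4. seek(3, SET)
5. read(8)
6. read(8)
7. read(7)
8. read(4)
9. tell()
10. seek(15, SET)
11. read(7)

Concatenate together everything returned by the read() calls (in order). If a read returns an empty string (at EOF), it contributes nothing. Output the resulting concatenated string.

After 1 (read(2)): returned 'A0', offset=2
After 2 (seek(+0, END)): offset=18
After 3 (tell()): offset=18
After 4 (seek(3, SET)): offset=3
After 5 (read(8)): returned 'AHD031XW', offset=11
After 6 (read(8)): returned 'U2MKKD7', offset=18
After 7 (read(7)): returned '', offset=18
After 8 (read(4)): returned '', offset=18
After 9 (tell()): offset=18
After 10 (seek(15, SET)): offset=15
After 11 (read(7)): returned 'KD7', offset=18

Answer: A0AHD031XWU2MKKD7KD7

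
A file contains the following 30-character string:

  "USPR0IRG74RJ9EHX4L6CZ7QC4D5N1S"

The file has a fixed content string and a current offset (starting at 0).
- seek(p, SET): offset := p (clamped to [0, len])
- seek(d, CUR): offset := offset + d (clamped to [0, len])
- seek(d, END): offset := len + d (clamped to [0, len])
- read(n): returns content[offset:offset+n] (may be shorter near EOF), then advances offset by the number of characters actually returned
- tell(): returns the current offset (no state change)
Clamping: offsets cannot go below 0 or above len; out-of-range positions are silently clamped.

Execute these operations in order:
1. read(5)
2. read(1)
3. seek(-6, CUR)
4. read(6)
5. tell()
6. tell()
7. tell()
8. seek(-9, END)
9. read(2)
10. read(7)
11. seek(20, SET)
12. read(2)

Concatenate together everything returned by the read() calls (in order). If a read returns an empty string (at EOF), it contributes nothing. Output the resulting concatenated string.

After 1 (read(5)): returned 'USPR0', offset=5
After 2 (read(1)): returned 'I', offset=6
After 3 (seek(-6, CUR)): offset=0
After 4 (read(6)): returned 'USPR0I', offset=6
After 5 (tell()): offset=6
After 6 (tell()): offset=6
After 7 (tell()): offset=6
After 8 (seek(-9, END)): offset=21
After 9 (read(2)): returned '7Q', offset=23
After 10 (read(7)): returned 'C4D5N1S', offset=30
After 11 (seek(20, SET)): offset=20
After 12 (read(2)): returned 'Z7', offset=22

Answer: USPR0IUSPR0I7QC4D5N1SZ7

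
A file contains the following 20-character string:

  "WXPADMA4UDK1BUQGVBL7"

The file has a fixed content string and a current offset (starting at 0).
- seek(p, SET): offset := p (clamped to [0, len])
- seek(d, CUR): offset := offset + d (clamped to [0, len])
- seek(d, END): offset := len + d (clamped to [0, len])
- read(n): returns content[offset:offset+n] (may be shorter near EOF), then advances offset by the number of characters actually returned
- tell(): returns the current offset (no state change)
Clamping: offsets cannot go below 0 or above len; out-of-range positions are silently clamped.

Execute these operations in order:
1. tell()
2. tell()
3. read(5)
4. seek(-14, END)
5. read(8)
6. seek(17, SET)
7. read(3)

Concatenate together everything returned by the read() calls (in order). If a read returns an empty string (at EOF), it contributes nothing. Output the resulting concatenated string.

Answer: WXPADA4UDK1BUBL7

Derivation:
After 1 (tell()): offset=0
After 2 (tell()): offset=0
After 3 (read(5)): returned 'WXPAD', offset=5
After 4 (seek(-14, END)): offset=6
After 5 (read(8)): returned 'A4UDK1BU', offset=14
After 6 (seek(17, SET)): offset=17
After 7 (read(3)): returned 'BL7', offset=20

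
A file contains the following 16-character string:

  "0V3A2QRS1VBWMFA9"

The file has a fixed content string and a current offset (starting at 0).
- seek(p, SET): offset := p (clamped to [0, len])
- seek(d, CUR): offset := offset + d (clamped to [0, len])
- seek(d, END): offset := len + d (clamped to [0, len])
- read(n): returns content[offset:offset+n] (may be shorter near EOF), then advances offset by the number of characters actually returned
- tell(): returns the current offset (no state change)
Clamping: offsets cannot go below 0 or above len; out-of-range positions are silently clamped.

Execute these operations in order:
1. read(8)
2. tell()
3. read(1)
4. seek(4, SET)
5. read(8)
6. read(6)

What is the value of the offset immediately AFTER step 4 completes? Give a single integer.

After 1 (read(8)): returned '0V3A2QRS', offset=8
After 2 (tell()): offset=8
After 3 (read(1)): returned '1', offset=9
After 4 (seek(4, SET)): offset=4

Answer: 4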